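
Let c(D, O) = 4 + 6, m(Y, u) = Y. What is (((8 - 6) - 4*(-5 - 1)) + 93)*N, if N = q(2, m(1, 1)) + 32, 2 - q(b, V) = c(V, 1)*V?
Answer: 2856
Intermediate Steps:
c(D, O) = 10
q(b, V) = 2 - 10*V
N = 24 (N = (2 - 10*1) + 32 = (2 - 10) + 32 = -8 + 32 = 24)
(((8 - 6) - 4*(-5 - 1)) + 93)*N = (((8 - 6) - 4*(-5 - 1)) + 93)*24 = ((2 - 4*(-6)) + 93)*24 = ((2 + 24) + 93)*24 = (26 + 93)*24 = 119*24 = 2856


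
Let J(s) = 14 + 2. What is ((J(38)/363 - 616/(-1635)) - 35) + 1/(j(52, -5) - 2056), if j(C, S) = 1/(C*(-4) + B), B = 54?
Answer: -144403485081/4175967125 ≈ -34.580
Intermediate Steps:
J(s) = 16
j(C, S) = 1/(54 - 4*C) (j(C, S) = 1/(C*(-4) + 54) = 1/(-4*C + 54) = 1/(54 - 4*C))
((J(38)/363 - 616/(-1635)) - 35) + 1/(j(52, -5) - 2056) = ((16/363 - 616/(-1635)) - 35) + 1/(-1/(-54 + 4*52) - 2056) = ((16*(1/363) - 616*(-1/1635)) - 35) + 1/(-1/(-54 + 208) - 2056) = ((16/363 + 616/1635) - 35) + 1/(-1/154 - 2056) = (27752/65945 - 35) + 1/(-1*1/154 - 2056) = -2280323/65945 + 1/(-1/154 - 2056) = -2280323/65945 + 1/(-316625/154) = -2280323/65945 - 154/316625 = -144403485081/4175967125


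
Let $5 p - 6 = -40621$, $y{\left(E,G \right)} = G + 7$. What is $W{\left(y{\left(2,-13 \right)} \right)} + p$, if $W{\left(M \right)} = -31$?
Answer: $-8154$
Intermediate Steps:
$y{\left(E,G \right)} = 7 + G$
$p = -8123$ ($p = \frac{6}{5} + \frac{1}{5} \left(-40621\right) = \frac{6}{5} - \frac{40621}{5} = -8123$)
$W{\left(y{\left(2,-13 \right)} \right)} + p = -31 - 8123 = -8154$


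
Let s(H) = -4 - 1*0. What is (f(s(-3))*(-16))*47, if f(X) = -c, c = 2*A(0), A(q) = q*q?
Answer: 0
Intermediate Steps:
A(q) = q**2
s(H) = -4 (s(H) = -4 + 0 = -4)
c = 0 (c = 2*0**2 = 2*0 = 0)
f(X) = 0 (f(X) = -1*0 = 0)
(f(s(-3))*(-16))*47 = (0*(-16))*47 = 0*47 = 0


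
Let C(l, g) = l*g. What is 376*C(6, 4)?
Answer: 9024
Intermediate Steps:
C(l, g) = g*l
376*C(6, 4) = 376*(4*6) = 376*24 = 9024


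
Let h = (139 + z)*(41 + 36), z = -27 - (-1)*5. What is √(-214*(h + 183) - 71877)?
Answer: I*√2038965 ≈ 1427.9*I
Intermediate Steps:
z = -22 (z = -27 - 1*(-5) = -27 + 5 = -22)
h = 9009 (h = (139 - 22)*(41 + 36) = 117*77 = 9009)
√(-214*(h + 183) - 71877) = √(-214*(9009 + 183) - 71877) = √(-214*9192 - 71877) = √(-1967088 - 71877) = √(-2038965) = I*√2038965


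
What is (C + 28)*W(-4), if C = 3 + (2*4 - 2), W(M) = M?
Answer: -148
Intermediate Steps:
C = 9 (C = 3 + (8 - 2) = 3 + 6 = 9)
(C + 28)*W(-4) = (9 + 28)*(-4) = 37*(-4) = -148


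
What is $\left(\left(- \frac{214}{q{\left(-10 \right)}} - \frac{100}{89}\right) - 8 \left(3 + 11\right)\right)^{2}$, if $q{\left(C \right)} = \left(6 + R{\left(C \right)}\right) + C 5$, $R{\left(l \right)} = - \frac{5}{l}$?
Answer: $\frac{701949054976}{59954049} \approx 11708.0$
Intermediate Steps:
$q{\left(C \right)} = 6 - \frac{5}{C} + 5 C$ ($q{\left(C \right)} = \left(6 - \frac{5}{C}\right) + C 5 = \left(6 - \frac{5}{C}\right) + 5 C = 6 - \frac{5}{C} + 5 C$)
$\left(\left(- \frac{214}{q{\left(-10 \right)}} - \frac{100}{89}\right) - 8 \left(3 + 11\right)\right)^{2} = \left(\left(- \frac{214}{6 - \frac{5}{-10} + 5 \left(-10\right)} - \frac{100}{89}\right) - 8 \left(3 + 11\right)\right)^{2} = \left(\left(- \frac{214}{6 - - \frac{1}{2} - 50} - \frac{100}{89}\right) - 112\right)^{2} = \left(\left(- \frac{214}{6 + \frac{1}{2} - 50} - \frac{100}{89}\right) - 112\right)^{2} = \left(\left(- \frac{214}{- \frac{87}{2}} - \frac{100}{89}\right) - 112\right)^{2} = \left(\left(\left(-214\right) \left(- \frac{2}{87}\right) - \frac{100}{89}\right) - 112\right)^{2} = \left(\left(\frac{428}{87} - \frac{100}{89}\right) - 112\right)^{2} = \left(\frac{29392}{7743} - 112\right)^{2} = \left(- \frac{837824}{7743}\right)^{2} = \frac{701949054976}{59954049}$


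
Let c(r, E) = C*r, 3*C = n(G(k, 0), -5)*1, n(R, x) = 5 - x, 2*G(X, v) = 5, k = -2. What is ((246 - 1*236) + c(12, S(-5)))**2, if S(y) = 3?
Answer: 2500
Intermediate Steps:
G(X, v) = 5/2 (G(X, v) = (1/2)*5 = 5/2)
C = 10/3 (C = ((5 - 1*(-5))*1)/3 = ((5 + 5)*1)/3 = (10*1)/3 = (1/3)*10 = 10/3 ≈ 3.3333)
c(r, E) = 10*r/3
((246 - 1*236) + c(12, S(-5)))**2 = ((246 - 1*236) + (10/3)*12)**2 = ((246 - 236) + 40)**2 = (10 + 40)**2 = 50**2 = 2500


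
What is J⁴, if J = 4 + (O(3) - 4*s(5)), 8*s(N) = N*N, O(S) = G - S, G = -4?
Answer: 923521/16 ≈ 57720.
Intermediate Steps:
O(S) = -4 - S
s(N) = N²/8 (s(N) = (N*N)/8 = N²/8)
J = -31/2 (J = 4 + ((-4 - 1*3) - 5²/2) = 4 + ((-4 - 3) - 25/2) = 4 + (-7 - 4*25/8) = 4 + (-7 - 25/2) = 4 - 39/2 = -31/2 ≈ -15.500)
J⁴ = (-31/2)⁴ = 923521/16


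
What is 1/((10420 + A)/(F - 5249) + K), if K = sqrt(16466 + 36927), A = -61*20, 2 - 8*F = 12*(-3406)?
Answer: 20571200/15330058033 + 312481*sqrt(53393)/15330058033 ≈ 0.0060519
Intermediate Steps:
F = 20437/4 (F = 1/4 - 3*(-3406)/2 = 1/4 - 1/8*(-40872) = 1/4 + 5109 = 20437/4 ≈ 5109.3)
A = -1220
K = sqrt(53393) ≈ 231.07
1/((10420 + A)/(F - 5249) + K) = 1/((10420 - 1220)/(20437/4 - 5249) + sqrt(53393)) = 1/(9200/(-559/4) + sqrt(53393)) = 1/(9200*(-4/559) + sqrt(53393)) = 1/(-36800/559 + sqrt(53393))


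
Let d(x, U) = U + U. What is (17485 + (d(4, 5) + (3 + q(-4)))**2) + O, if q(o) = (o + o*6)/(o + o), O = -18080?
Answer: -1291/4 ≈ -322.75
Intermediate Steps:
q(o) = 7/2 (q(o) = (o + 6*o)/((2*o)) = (7*o)*(1/(2*o)) = 7/2)
d(x, U) = 2*U
(17485 + (d(4, 5) + (3 + q(-4)))**2) + O = (17485 + (2*5 + (3 + 7/2))**2) - 18080 = (17485 + (10 + 13/2)**2) - 18080 = (17485 + (33/2)**2) - 18080 = (17485 + 1089/4) - 18080 = 71029/4 - 18080 = -1291/4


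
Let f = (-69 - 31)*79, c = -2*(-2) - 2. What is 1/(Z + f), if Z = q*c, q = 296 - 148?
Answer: -1/7604 ≈ -0.00013151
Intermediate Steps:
c = 2 (c = 4 - 2 = 2)
q = 148
Z = 296 (Z = 148*2 = 296)
f = -7900 (f = -100*79 = -7900)
1/(Z + f) = 1/(296 - 7900) = 1/(-7604) = -1/7604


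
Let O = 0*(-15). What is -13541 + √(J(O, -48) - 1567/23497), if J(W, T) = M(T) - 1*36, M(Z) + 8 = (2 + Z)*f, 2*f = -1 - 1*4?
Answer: -13541 + 4*√2447682490/23497 ≈ -13533.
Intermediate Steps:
O = 0
f = -5/2 (f = (-1 - 1*4)/2 = (-1 - 4)/2 = (½)*(-5) = -5/2 ≈ -2.5000)
M(Z) = -13 - 5*Z/2 (M(Z) = -8 + (2 + Z)*(-5/2) = -8 + (-5 - 5*Z/2) = -13 - 5*Z/2)
J(W, T) = -49 - 5*T/2 (J(W, T) = (-13 - 5*T/2) - 1*36 = (-13 - 5*T/2) - 36 = -49 - 5*T/2)
-13541 + √(J(O, -48) - 1567/23497) = -13541 + √((-49 - 5/2*(-48)) - 1567/23497) = -13541 + √((-49 + 120) - 1567*1/23497) = -13541 + √(71 - 1567/23497) = -13541 + √(1666720/23497) = -13541 + 4*√2447682490/23497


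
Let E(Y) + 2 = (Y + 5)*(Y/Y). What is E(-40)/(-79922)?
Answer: 37/79922 ≈ 0.00046295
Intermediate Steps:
E(Y) = 3 + Y (E(Y) = -2 + (Y + 5)*(Y/Y) = -2 + (5 + Y)*1 = -2 + (5 + Y) = 3 + Y)
E(-40)/(-79922) = (3 - 40)/(-79922) = -37*(-1/79922) = 37/79922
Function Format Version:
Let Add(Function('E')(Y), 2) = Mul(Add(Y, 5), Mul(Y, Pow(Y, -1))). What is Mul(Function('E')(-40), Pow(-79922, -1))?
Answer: Rational(37, 79922) ≈ 0.00046295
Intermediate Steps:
Function('E')(Y) = Add(3, Y) (Function('E')(Y) = Add(-2, Mul(Add(Y, 5), Mul(Y, Pow(Y, -1)))) = Add(-2, Mul(Add(5, Y), 1)) = Add(-2, Add(5, Y)) = Add(3, Y))
Mul(Function('E')(-40), Pow(-79922, -1)) = Mul(Add(3, -40), Pow(-79922, -1)) = Mul(-37, Rational(-1, 79922)) = Rational(37, 79922)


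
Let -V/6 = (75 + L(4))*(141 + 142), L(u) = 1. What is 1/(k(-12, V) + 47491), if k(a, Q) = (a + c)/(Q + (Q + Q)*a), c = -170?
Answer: 1484052/70479113441 ≈ 2.1057e-5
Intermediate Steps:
V = -129048 (V = -6*(75 + 1)*(141 + 142) = -456*283 = -6*21508 = -129048)
k(a, Q) = (-170 + a)/(Q + 2*Q*a) (k(a, Q) = (a - 170)/(Q + (Q + Q)*a) = (-170 + a)/(Q + (2*Q)*a) = (-170 + a)/(Q + 2*Q*a))
1/(k(-12, V) + 47491) = 1/((-170 - 12)/((-129048)*(1 + 2*(-12))) + 47491) = 1/(-1/129048*(-182)/(1 - 24) + 47491) = 1/(-1/129048*(-182)/(-23) + 47491) = 1/(-1/129048*(-1/23)*(-182) + 47491) = 1/(-91/1484052 + 47491) = 1/(70479113441/1484052) = 1484052/70479113441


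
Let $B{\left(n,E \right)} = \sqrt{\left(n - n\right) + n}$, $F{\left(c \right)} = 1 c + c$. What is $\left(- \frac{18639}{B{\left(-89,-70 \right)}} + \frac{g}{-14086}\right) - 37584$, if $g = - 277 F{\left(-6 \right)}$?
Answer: $- \frac{264705774}{7043} + \frac{18639 i \sqrt{89}}{89} \approx -37584.0 + 1975.7 i$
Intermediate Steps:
$F{\left(c \right)} = 2 c$ ($F{\left(c \right)} = c + c = 2 c$)
$g = 3324$ ($g = - 277 \cdot 2 \left(-6\right) = \left(-277\right) \left(-12\right) = 3324$)
$B{\left(n,E \right)} = \sqrt{n}$ ($B{\left(n,E \right)} = \sqrt{0 + n} = \sqrt{n}$)
$\left(- \frac{18639}{B{\left(-89,-70 \right)}} + \frac{g}{-14086}\right) - 37584 = \left(- \frac{18639}{\sqrt{-89}} + \frac{3324}{-14086}\right) - 37584 = \left(- \frac{18639}{i \sqrt{89}} + 3324 \left(- \frac{1}{14086}\right)\right) - 37584 = \left(- 18639 \left(- \frac{i \sqrt{89}}{89}\right) - \frac{1662}{7043}\right) - 37584 = \left(\frac{18639 i \sqrt{89}}{89} - \frac{1662}{7043}\right) - 37584 = \left(- \frac{1662}{7043} + \frac{18639 i \sqrt{89}}{89}\right) - 37584 = - \frac{264705774}{7043} + \frac{18639 i \sqrt{89}}{89}$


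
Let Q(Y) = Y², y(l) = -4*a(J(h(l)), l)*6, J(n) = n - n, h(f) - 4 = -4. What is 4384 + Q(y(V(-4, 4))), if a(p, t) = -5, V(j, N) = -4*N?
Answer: 18784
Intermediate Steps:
h(f) = 0 (h(f) = 4 - 4 = 0)
J(n) = 0
y(l) = 120 (y(l) = -4*(-5)*6 = 20*6 = 120)
4384 + Q(y(V(-4, 4))) = 4384 + 120² = 4384 + 14400 = 18784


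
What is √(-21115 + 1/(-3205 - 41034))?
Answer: I*√41323936834154/44239 ≈ 145.31*I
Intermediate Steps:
√(-21115 + 1/(-3205 - 41034)) = √(-21115 + 1/(-44239)) = √(-21115 - 1/44239) = √(-934106486/44239) = I*√41323936834154/44239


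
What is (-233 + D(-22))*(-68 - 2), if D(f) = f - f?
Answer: 16310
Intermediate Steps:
D(f) = 0
(-233 + D(-22))*(-68 - 2) = (-233 + 0)*(-68 - 2) = -233*(-70) = 16310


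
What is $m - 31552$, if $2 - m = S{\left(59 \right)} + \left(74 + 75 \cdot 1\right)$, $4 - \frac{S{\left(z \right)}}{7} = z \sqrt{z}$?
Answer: $-31727 + 413 \sqrt{59} \approx -28555.0$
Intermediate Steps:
$S{\left(z \right)} = 28 - 7 z^{\frac{3}{2}}$ ($S{\left(z \right)} = 28 - 7 z \sqrt{z} = 28 - 7 z^{\frac{3}{2}}$)
$m = -175 + 413 \sqrt{59}$ ($m = 2 - \left(\left(28 - 7 \cdot 59^{\frac{3}{2}}\right) + \left(74 + 75 \cdot 1\right)\right) = 2 - \left(\left(28 - 7 \cdot 59 \sqrt{59}\right) + \left(74 + 75\right)\right) = 2 - \left(\left(28 - 413 \sqrt{59}\right) + 149\right) = 2 - \left(177 - 413 \sqrt{59}\right) = -175 + 413 \sqrt{59} \approx 2997.3$)
$m - 31552 = \left(-175 + 413 \sqrt{59}\right) - 31552 = -31727 + 413 \sqrt{59}$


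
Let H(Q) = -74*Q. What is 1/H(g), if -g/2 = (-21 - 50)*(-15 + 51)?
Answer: -1/378288 ≈ -2.6435e-6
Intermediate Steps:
g = 5112 (g = -2*(-21 - 50)*(-15 + 51) = -(-142)*36 = -2*(-2556) = 5112)
1/H(g) = 1/(-74*5112) = 1/(-378288) = -1/378288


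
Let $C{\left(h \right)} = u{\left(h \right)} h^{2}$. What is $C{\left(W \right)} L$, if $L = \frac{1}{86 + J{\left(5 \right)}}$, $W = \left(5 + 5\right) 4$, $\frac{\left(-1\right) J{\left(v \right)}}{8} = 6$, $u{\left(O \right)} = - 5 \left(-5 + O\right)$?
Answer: $- \frac{140000}{19} \approx -7368.4$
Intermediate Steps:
$u{\left(O \right)} = 25 - 5 O$
$J{\left(v \right)} = -48$ ($J{\left(v \right)} = \left(-8\right) 6 = -48$)
$W = 40$ ($W = 10 \cdot 4 = 40$)
$C{\left(h \right)} = h^{2} \left(25 - 5 h\right)$ ($C{\left(h \right)} = \left(25 - 5 h\right) h^{2} = h^{2} \left(25 - 5 h\right)$)
$L = \frac{1}{38}$ ($L = \frac{1}{86 - 48} = \frac{1}{38} \approx 0.026316$)
$C{\left(W \right)} L = 5 \cdot 40^{2} \left(5 - 40\right) \frac{1}{38} = 5 \cdot 1600 \left(5 - 40\right) \frac{1}{38} = 5 \cdot 1600 \left(-35\right) \frac{1}{38} = \left(-280000\right) \frac{1}{38} = - \frac{140000}{19}$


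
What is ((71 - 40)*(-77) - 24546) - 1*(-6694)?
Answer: -20239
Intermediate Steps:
((71 - 40)*(-77) - 24546) - 1*(-6694) = (31*(-77) - 24546) + 6694 = (-2387 - 24546) + 6694 = -26933 + 6694 = -20239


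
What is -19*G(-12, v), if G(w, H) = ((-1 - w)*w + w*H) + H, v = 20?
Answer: 6688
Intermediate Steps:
G(w, H) = H + H*w + w*(-1 - w) (G(w, H) = (w*(-1 - w) + H*w) + H = (H*w + w*(-1 - w)) + H = H + H*w + w*(-1 - w))
-19*G(-12, v) = -19*(20 - 1*(-12) - 1*(-12)² + 20*(-12)) = -19*(20 + 12 - 1*144 - 240) = -19*(20 + 12 - 144 - 240) = -19*(-352) = 6688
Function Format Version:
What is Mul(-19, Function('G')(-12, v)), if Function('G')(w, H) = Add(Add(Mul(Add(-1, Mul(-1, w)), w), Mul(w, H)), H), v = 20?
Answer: 6688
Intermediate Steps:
Function('G')(w, H) = Add(H, Mul(H, w), Mul(w, Add(-1, Mul(-1, w)))) (Function('G')(w, H) = Add(Add(Mul(w, Add(-1, Mul(-1, w))), Mul(H, w)), H) = Add(Add(Mul(H, w), Mul(w, Add(-1, Mul(-1, w)))), H) = Add(H, Mul(H, w), Mul(w, Add(-1, Mul(-1, w)))))
Mul(-19, Function('G')(-12, v)) = Mul(-19, Add(20, Mul(-1, -12), Mul(-1, Pow(-12, 2)), Mul(20, -12))) = Mul(-19, Add(20, 12, Mul(-1, 144), -240)) = Mul(-19, Add(20, 12, -144, -240)) = Mul(-19, -352) = 6688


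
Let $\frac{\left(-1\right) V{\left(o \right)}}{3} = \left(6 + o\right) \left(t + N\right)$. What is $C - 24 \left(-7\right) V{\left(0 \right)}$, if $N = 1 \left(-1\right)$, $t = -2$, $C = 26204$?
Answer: $35276$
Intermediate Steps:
$N = -1$
$V{\left(o \right)} = 54 + 9 o$ ($V{\left(o \right)} = - 3 \left(6 + o\right) \left(-2 - 1\right) = - 3 \left(6 + o\right) \left(-3\right) = - 3 \left(-18 - 3 o\right) = 54 + 9 o$)
$C - 24 \left(-7\right) V{\left(0 \right)} = 26204 - 24 \left(-7\right) \left(54 + 9 \cdot 0\right) = 26204 - - 168 \left(54 + 0\right) = 26204 - \left(-168\right) 54 = 26204 - -9072 = 26204 + 9072 = 35276$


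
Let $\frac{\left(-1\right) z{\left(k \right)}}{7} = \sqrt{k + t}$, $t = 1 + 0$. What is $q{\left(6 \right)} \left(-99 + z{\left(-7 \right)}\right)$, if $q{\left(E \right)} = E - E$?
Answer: $0$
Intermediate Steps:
$q{\left(E \right)} = 0$
$t = 1$
$z{\left(k \right)} = - 7 \sqrt{1 + k}$ ($z{\left(k \right)} = - 7 \sqrt{k + 1} = - 7 \sqrt{1 + k}$)
$q{\left(6 \right)} \left(-99 + z{\left(-7 \right)}\right) = 0 \left(-99 - 7 \sqrt{1 - 7}\right) = 0 \left(-99 - 7 \sqrt{-6}\right) = 0 \left(-99 - 7 i \sqrt{6}\right) = 0$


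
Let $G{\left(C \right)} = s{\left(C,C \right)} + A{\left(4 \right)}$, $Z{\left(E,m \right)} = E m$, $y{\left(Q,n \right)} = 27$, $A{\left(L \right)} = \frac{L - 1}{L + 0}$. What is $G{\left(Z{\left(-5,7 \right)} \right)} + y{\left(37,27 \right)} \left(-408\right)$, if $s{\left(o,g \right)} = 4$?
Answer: $- \frac{44045}{4} \approx -11011.0$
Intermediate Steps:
$A{\left(L \right)} = \frac{-1 + L}{L}$
$G{\left(C \right)} = \frac{19}{4}$ ($G{\left(C \right)} = 4 + \frac{-1 + 4}{4} = 4 + \frac{1}{4} \cdot 3 = 4 + \frac{3}{4} = \frac{19}{4}$)
$G{\left(Z{\left(-5,7 \right)} \right)} + y{\left(37,27 \right)} \left(-408\right) = \frac{19}{4} + 27 \left(-408\right) = \frac{19}{4} - 11016 = - \frac{44045}{4}$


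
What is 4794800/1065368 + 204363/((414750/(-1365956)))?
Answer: -6195758566567048/9205445375 ≈ -6.7305e+5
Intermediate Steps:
4794800/1065368 + 204363/((414750/(-1365956))) = 4794800*(1/1065368) + 204363/((414750*(-1/1365956))) = 599350/133171 + 204363/(-207375/682978) = 599350/133171 + 204363*(-682978/207375) = 599350/133171 - 46525144338/69125 = -6195758566567048/9205445375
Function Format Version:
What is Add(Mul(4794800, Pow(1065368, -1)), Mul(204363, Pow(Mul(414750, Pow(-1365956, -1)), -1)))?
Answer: Rational(-6195758566567048, 9205445375) ≈ -6.7305e+5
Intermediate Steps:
Add(Mul(4794800, Pow(1065368, -1)), Mul(204363, Pow(Mul(414750, Pow(-1365956, -1)), -1))) = Add(Mul(4794800, Rational(1, 1065368)), Mul(204363, Pow(Mul(414750, Rational(-1, 1365956)), -1))) = Add(Rational(599350, 133171), Mul(204363, Pow(Rational(-207375, 682978), -1))) = Add(Rational(599350, 133171), Mul(204363, Rational(-682978, 207375))) = Add(Rational(599350, 133171), Rational(-46525144338, 69125)) = Rational(-6195758566567048, 9205445375)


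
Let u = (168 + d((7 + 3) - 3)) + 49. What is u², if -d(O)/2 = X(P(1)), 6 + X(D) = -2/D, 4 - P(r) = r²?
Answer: 477481/9 ≈ 53053.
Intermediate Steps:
P(r) = 4 - r²
X(D) = -6 - 2/D
d(O) = 40/3 (d(O) = -2*(-6 - 2/(4 - 1*1²)) = -2*(-6 - 2/(4 - 1*1)) = -2*(-6 - 2/(4 - 1)) = -2*(-6 - 2/3) = -2*(-6 - 2*⅓) = -2*(-6 - ⅔) = -2*(-20/3) = 40/3)
u = 691/3 (u = (168 + 40/3) + 49 = 544/3 + 49 = 691/3 ≈ 230.33)
u² = (691/3)² = 477481/9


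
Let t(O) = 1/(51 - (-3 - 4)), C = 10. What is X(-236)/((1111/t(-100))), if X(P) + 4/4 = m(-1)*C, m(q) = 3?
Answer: 1/2222 ≈ 0.00045004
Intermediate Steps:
X(P) = 29 (X(P) = -1 + 3*10 = -1 + 30 = 29)
t(O) = 1/58 (t(O) = 1/(51 - 1*(-7)) = 1/(51 + 7) = 1/58)
X(-236)/((1111/t(-100))) = 29/((1111/(1/58))) = 29/((1111*58)) = 29/64438 = 29*(1/64438) = 1/2222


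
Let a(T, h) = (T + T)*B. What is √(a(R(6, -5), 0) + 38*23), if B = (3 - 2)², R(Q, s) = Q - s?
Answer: 8*√14 ≈ 29.933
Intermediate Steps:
B = 1 (B = 1² = 1)
a(T, h) = 2*T (a(T, h) = (T + T)*1 = (2*T)*1 = 2*T)
√(a(R(6, -5), 0) + 38*23) = √(2*(6 - 1*(-5)) + 38*23) = √(2*(6 + 5) + 874) = √(2*11 + 874) = √(22 + 874) = √896 = 8*√14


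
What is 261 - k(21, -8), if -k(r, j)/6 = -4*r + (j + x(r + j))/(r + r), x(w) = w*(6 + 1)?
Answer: -1618/7 ≈ -231.14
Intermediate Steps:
x(w) = 7*w (x(w) = w*7 = 7*w)
k(r, j) = 24*r - 3*(7*r + 8*j)/r (k(r, j) = -6*(-4*r + (j + 7*(r + j))/(r + r)) = -6*(-4*r + (j + 7*(j + r))/((2*r))) = -6*(-4*r + (j + (7*j + 7*r))*(1/(2*r))) = -6*(-4*r + (7*r + 8*j)*(1/(2*r))) = -6*(-4*r + (7*r + 8*j)/(2*r)) = 24*r - 3*(7*r + 8*j)/r)
261 - k(21, -8) = 261 - (-21 + 24*21 - 24*(-8)/21) = 261 - (-21 + 504 - 24*(-8)*1/21) = 261 - (-21 + 504 + 64/7) = 261 - 1*3445/7 = 261 - 3445/7 = -1618/7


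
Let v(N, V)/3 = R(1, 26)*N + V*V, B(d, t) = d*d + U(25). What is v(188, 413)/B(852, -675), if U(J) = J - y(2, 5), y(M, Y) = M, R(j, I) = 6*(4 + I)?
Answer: 613227/725927 ≈ 0.84475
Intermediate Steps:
R(j, I) = 24 + 6*I
U(J) = -2 + J (U(J) = J - 1*2 = J - 2 = -2 + J)
B(d, t) = 23 + d² (B(d, t) = d*d + (-2 + 25) = d² + 23 = 23 + d²)
v(N, V) = 3*V² + 540*N (v(N, V) = 3*((24 + 6*26)*N + V*V) = 3*((24 + 156)*N + V²) = 3*(180*N + V²) = 3*(V² + 180*N) = 3*V² + 540*N)
v(188, 413)/B(852, -675) = (3*413² + 540*188)/(23 + 852²) = (3*170569 + 101520)/(23 + 725904) = (511707 + 101520)/725927 = 613227*(1/725927) = 613227/725927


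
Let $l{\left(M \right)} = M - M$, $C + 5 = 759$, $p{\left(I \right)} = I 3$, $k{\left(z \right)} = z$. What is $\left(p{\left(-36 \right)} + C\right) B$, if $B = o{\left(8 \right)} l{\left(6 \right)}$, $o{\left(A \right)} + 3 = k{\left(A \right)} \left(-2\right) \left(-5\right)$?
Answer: $0$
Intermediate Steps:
$p{\left(I \right)} = 3 I$
$C = 754$ ($C = -5 + 759 = 754$)
$o{\left(A \right)} = -3 + 10 A$ ($o{\left(A \right)} = -3 + A \left(-2\right) \left(-5\right) = -3 + - 2 A \left(-5\right) = -3 + 10 A$)
$l{\left(M \right)} = 0$
$B = 0$ ($B = \left(-3 + 10 \cdot 8\right) 0 = \left(-3 + 80\right) 0 = 77 \cdot 0 = 0$)
$\left(p{\left(-36 \right)} + C\right) B = \left(3 \left(-36\right) + 754\right) 0 = \left(-108 + 754\right) 0 = 646 \cdot 0 = 0$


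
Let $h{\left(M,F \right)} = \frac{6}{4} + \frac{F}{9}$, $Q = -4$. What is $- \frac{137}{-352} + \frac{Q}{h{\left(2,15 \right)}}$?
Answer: $- \frac{5845}{6688} \approx -0.87395$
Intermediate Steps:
$h{\left(M,F \right)} = \frac{3}{2} + \frac{F}{9}$ ($h{\left(M,F \right)} = 6 \cdot \frac{1}{4} + F \frac{1}{9} = \frac{3}{2} + \frac{F}{9}$)
$- \frac{137}{-352} + \frac{Q}{h{\left(2,15 \right)}} = - \frac{137}{-352} - \frac{4}{\frac{3}{2} + \frac{1}{9} \cdot 15} = \left(-137\right) \left(- \frac{1}{352}\right) - \frac{4}{\frac{3}{2} + \frac{5}{3}} = \frac{137}{352} - \frac{4}{\frac{19}{6}} = \frac{137}{352} - \frac{24}{19} = - \frac{5845}{6688}$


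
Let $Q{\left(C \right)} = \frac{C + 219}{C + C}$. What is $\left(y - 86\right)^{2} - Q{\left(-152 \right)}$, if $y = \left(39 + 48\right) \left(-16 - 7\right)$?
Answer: $\frac{1324093043}{304} \approx 4.3556 \cdot 10^{6}$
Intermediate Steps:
$y = -2001$ ($y = 87 \left(-23\right) = -2001$)
$Q{\left(C \right)} = \frac{219 + C}{2 C}$
$\left(y - 86\right)^{2} - Q{\left(-152 \right)} = \left(-2001 - 86\right)^{2} - \frac{219 - 152}{2 \left(-152\right)} = \left(-2087\right)^{2} - \frac{1}{2} \left(- \frac{1}{152}\right) 67 = 4355569 - - \frac{67}{304} = 4355569 + \frac{67}{304} = \frac{1324093043}{304}$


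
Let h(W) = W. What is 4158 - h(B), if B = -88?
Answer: 4246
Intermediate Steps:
4158 - h(B) = 4158 - 1*(-88) = 4158 + 88 = 4246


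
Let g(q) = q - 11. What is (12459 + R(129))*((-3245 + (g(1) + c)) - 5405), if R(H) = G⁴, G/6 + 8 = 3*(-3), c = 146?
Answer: -921688816950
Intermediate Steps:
G = -102 (G = -48 + 6*(3*(-3)) = -48 + 6*(-9) = -48 - 54 = -102)
g(q) = -11 + q
R(H) = 108243216 (R(H) = (-102)⁴ = 108243216)
(12459 + R(129))*((-3245 + (g(1) + c)) - 5405) = (12459 + 108243216)*((-3245 + ((-11 + 1) + 146)) - 5405) = 108255675*((-3245 + (-10 + 146)) - 5405) = 108255675*((-3245 + 136) - 5405) = 108255675*(-3109 - 5405) = 108255675*(-8514) = -921688816950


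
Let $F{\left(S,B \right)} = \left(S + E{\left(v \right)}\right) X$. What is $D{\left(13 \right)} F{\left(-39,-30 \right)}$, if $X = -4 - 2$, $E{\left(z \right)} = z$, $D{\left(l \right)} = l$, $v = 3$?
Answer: $2808$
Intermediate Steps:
$X = -6$ ($X = -4 - 2 = -6$)
$F{\left(S,B \right)} = -18 - 6 S$ ($F{\left(S,B \right)} = \left(S + 3\right) \left(-6\right) = \left(3 + S\right) \left(-6\right) = -18 - 6 S$)
$D{\left(13 \right)} F{\left(-39,-30 \right)} = 13 \left(-18 - -234\right) = 13 \left(-18 + 234\right) = 13 \cdot 216 = 2808$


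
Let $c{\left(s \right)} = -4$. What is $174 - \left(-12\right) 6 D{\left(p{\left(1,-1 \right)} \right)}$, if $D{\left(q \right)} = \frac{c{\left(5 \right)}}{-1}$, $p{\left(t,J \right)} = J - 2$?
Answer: $462$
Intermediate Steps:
$p{\left(t,J \right)} = -2 + J$ ($p{\left(t,J \right)} = J - 2 = -2 + J$)
$D{\left(q \right)} = 4$ ($D{\left(q \right)} = - \frac{4}{-1} = \left(-4\right) \left(-1\right) = 4$)
$174 - \left(-12\right) 6 D{\left(p{\left(1,-1 \right)} \right)} = 174 - \left(-12\right) 6 \cdot 4 = 174 - \left(-72\right) 4 = 174 - -288 = 174 + 288 = 462$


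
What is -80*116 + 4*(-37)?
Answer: -9428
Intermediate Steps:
-80*116 + 4*(-37) = -9280 - 148 = -9428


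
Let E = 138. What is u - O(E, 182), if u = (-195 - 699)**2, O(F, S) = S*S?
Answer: 766112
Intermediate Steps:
O(F, S) = S**2
u = 799236 (u = (-894)**2 = 799236)
u - O(E, 182) = 799236 - 1*182**2 = 799236 - 1*33124 = 799236 - 33124 = 766112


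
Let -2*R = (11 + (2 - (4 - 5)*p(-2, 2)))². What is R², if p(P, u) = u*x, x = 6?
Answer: 390625/4 ≈ 97656.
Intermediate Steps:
p(P, u) = 6*u (p(P, u) = u*6 = 6*u)
R = -625/2 (R = -(11 + (2 - (4 - 5)*6*2))²/2 = -(11 + (2 - (-1)*12))²/2 = -(11 + (2 - 1*(-12)))²/2 = -(11 + (2 + 12))²/2 = -(11 + 14)²/2 = -½*25² = -½*625 = -625/2 ≈ -312.50)
R² = (-625/2)² = 390625/4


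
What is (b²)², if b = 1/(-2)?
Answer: 1/16 ≈ 0.062500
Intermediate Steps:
b = -½ ≈ -0.50000
(b²)² = ((-½)²)² = (¼)² = 1/16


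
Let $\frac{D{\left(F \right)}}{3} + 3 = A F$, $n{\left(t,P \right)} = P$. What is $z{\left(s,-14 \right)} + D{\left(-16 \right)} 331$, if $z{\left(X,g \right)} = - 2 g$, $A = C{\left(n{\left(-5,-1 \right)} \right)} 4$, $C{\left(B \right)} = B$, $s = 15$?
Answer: $60601$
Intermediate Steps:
$A = -4$ ($A = \left(-1\right) 4 = -4$)
$D{\left(F \right)} = -9 - 12 F$ ($D{\left(F \right)} = -9 + 3 \left(- 4 F\right) = -9 - 12 F$)
$z{\left(s,-14 \right)} + D{\left(-16 \right)} 331 = \left(-2\right) \left(-14\right) + \left(-9 - -192\right) 331 = 28 + \left(-9 + 192\right) 331 = 28 + 183 \cdot 331 = 28 + 60573 = 60601$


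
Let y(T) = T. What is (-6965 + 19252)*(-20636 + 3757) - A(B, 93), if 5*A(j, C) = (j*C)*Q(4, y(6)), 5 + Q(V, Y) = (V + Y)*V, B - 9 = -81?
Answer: -207345401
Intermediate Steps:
B = -72 (B = 9 - 81 = -72)
Q(V, Y) = -5 + V*(V + Y) (Q(V, Y) = -5 + (V + Y)*V = -5 + V*(V + Y))
A(j, C) = 7*C*j (A(j, C) = ((j*C)*(-5 + 4**2 + 4*6))/5 = ((C*j)*(-5 + 16 + 24))/5 = ((C*j)*35)/5 = (35*C*j)/5 = 7*C*j)
(-6965 + 19252)*(-20636 + 3757) - A(B, 93) = (-6965 + 19252)*(-20636 + 3757) - 7*93*(-72) = 12287*(-16879) - 1*(-46872) = -207392273 + 46872 = -207345401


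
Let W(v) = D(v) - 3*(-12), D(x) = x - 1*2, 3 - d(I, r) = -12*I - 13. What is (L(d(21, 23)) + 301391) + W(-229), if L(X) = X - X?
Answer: 301196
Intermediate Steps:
d(I, r) = 16 + 12*I (d(I, r) = 3 - (-12*I - 13) = 3 - (-13 - 12*I) = 3 + (13 + 12*I) = 16 + 12*I)
D(x) = -2 + x (D(x) = x - 2 = -2 + x)
W(v) = 34 + v (W(v) = (-2 + v) - 3*(-12) = (-2 + v) + 36 = 34 + v)
L(X) = 0
(L(d(21, 23)) + 301391) + W(-229) = (0 + 301391) + (34 - 229) = 301391 - 195 = 301196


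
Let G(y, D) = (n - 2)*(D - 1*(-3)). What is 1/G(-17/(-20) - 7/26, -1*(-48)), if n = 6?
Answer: 1/204 ≈ 0.0049020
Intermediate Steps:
G(y, D) = 12 + 4*D (G(y, D) = (6 - 2)*(D - 1*(-3)) = 4*(D + 3) = 4*(3 + D) = 12 + 4*D)
1/G(-17/(-20) - 7/26, -1*(-48)) = 1/(12 + 4*(-1*(-48))) = 1/(12 + 4*48) = 1/(12 + 192) = 1/204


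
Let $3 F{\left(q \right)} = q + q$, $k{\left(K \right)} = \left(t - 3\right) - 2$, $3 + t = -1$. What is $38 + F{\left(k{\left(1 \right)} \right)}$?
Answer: $32$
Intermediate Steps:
$t = -4$ ($t = -3 - 1 = -4$)
$k{\left(K \right)} = -9$ ($k{\left(K \right)} = \left(-4 - 3\right) - 2 = -7 - 2 = -9$)
$F{\left(q \right)} = \frac{2 q}{3}$ ($F{\left(q \right)} = \frac{q + q}{3} = \frac{2 q}{3}$)
$38 + F{\left(k{\left(1 \right)} \right)} = 38 + \frac{2}{3} \left(-9\right) = 38 - 6 = 32$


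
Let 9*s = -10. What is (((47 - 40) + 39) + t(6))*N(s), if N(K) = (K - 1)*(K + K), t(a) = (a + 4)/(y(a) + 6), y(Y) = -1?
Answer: 6080/27 ≈ 225.19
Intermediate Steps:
s = -10/9 (s = (1/9)*(-10) = -10/9 ≈ -1.1111)
t(a) = 4/5 + a/5 (t(a) = (a + 4)/(-1 + 6) = (4 + a)/5 = (4 + a)*(1/5) = 4/5 + a/5)
N(K) = 2*K*(-1 + K) (N(K) = (-1 + K)*(2*K) = 2*K*(-1 + K))
(((47 - 40) + 39) + t(6))*N(s) = (((47 - 40) + 39) + (4/5 + (1/5)*6))*(2*(-10/9)*(-1 - 10/9)) = ((7 + 39) + (4/5 + 6/5))*(2*(-10/9)*(-19/9)) = (46 + 2)*(380/81) = 48*(380/81) = 6080/27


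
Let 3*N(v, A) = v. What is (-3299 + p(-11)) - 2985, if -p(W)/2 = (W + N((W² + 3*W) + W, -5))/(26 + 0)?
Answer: -245120/39 ≈ -6285.1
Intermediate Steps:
N(v, A) = v/3
p(W) = -7*W/39 - W²/39 (p(W) = -2*(W + ((W² + 3*W) + W)/3)/(26 + 0) = -2*(W + (W² + 4*W)/3)/26 = -2*(W + (W²/3 + 4*W/3))/26 = -2*(W²/3 + 7*W/3)/26 = -2*(W²/78 + 7*W/78) = -7*W/39 - W²/39)
(-3299 + p(-11)) - 2985 = (-3299 + (1/39)*(-11)*(-7 - 1*(-11))) - 2985 = (-3299 + (1/39)*(-11)*(-7 + 11)) - 2985 = (-3299 + (1/39)*(-11)*4) - 2985 = (-3299 - 44/39) - 2985 = -128705/39 - 2985 = -245120/39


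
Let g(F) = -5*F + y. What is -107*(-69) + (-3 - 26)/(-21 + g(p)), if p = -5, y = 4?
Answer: 59035/8 ≈ 7379.4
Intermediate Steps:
g(F) = 4 - 5*F (g(F) = -5*F + 4 = 4 - 5*F)
-107*(-69) + (-3 - 26)/(-21 + g(p)) = -107*(-69) + (-3 - 26)/(-21 + (4 - 5*(-5))) = 7383 - 29/(-21 + (4 + 25)) = 7383 - 29/(-21 + 29) = 7383 - 29/8 = 59035/8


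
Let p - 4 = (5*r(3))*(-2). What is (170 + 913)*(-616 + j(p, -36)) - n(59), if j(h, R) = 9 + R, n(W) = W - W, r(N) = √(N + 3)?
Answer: -696369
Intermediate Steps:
r(N) = √(3 + N)
n(W) = 0
p = 4 - 10*√6 (p = 4 + (5*√(3 + 3))*(-2) = 4 + (5*√6)*(-2) = 4 - 10*√6 ≈ -20.495)
(170 + 913)*(-616 + j(p, -36)) - n(59) = (170 + 913)*(-616 + (9 - 36)) - 1*0 = 1083*(-616 - 27) + 0 = 1083*(-643) + 0 = -696369 + 0 = -696369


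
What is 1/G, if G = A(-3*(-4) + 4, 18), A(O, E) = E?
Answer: 1/18 ≈ 0.055556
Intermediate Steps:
G = 18
1/G = 1/18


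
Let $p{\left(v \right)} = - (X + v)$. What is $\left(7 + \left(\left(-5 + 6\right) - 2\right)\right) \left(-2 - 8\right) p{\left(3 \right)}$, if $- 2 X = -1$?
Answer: $210$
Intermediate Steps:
$X = \frac{1}{2}$ ($X = \left(- \frac{1}{2}\right) \left(-1\right) = \frac{1}{2} \approx 0.5$)
$p{\left(v \right)} = - \frac{1}{2} - v$ ($p{\left(v \right)} = - (\frac{1}{2} + v) = - \frac{1}{2} - v$)
$\left(7 + \left(\left(-5 + 6\right) - 2\right)\right) \left(-2 - 8\right) p{\left(3 \right)} = \left(7 + \left(\left(-5 + 6\right) - 2\right)\right) \left(-2 - 8\right) \left(- \frac{1}{2} - 3\right) = \left(7 + \left(1 - 2\right)\right) \left(-10\right) \left(- \frac{1}{2} - 3\right) = \left(7 - 1\right) \left(-10\right) \left(- \frac{7}{2}\right) = 6 \left(-10\right) \left(- \frac{7}{2}\right) = \left(-60\right) \left(- \frac{7}{2}\right) = 210$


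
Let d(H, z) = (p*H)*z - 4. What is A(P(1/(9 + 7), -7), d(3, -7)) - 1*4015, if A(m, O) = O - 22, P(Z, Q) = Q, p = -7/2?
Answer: -7935/2 ≈ -3967.5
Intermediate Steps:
p = -7/2 (p = -7*1/2 = -7/2 ≈ -3.5000)
d(H, z) = -4 - 7*H*z/2 (d(H, z) = (-7*H/2)*z - 4 = -7*H*z/2 - 4 = -4 - 7*H*z/2)
A(m, O) = -22 + O
A(P(1/(9 + 7), -7), d(3, -7)) - 1*4015 = (-22 + (-4 - 7/2*3*(-7))) - 1*4015 = (-22 + (-4 + 147/2)) - 4015 = (-22 + 139/2) - 4015 = 95/2 - 4015 = -7935/2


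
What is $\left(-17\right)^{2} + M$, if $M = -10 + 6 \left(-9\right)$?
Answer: $225$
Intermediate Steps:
$M = -64$ ($M = -10 - 54 = -64$)
$\left(-17\right)^{2} + M = \left(-17\right)^{2} - 64 = 289 - 64 = 225$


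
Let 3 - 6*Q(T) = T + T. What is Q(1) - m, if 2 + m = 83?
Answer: -485/6 ≈ -80.833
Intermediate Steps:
m = 81 (m = -2 + 83 = 81)
Q(T) = ½ - T/3 (Q(T) = ½ - (T + T)/6 = ½ - T/3)
Q(1) - m = (½ - ⅓*1) - 1*81 = (½ - ⅓) - 81 = ⅙ - 81 = -485/6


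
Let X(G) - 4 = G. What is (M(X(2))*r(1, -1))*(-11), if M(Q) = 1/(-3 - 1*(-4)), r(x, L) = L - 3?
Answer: 44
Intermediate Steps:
r(x, L) = -3 + L
X(G) = 4 + G
M(Q) = 1 (M(Q) = 1/(-3 + 4) = 1/1 = 1)
(M(X(2))*r(1, -1))*(-11) = (1*(-3 - 1))*(-11) = (1*(-4))*(-11) = -4*(-11) = 44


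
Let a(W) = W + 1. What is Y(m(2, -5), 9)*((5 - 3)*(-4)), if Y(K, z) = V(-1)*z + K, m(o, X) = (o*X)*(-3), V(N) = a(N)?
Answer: -240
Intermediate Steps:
a(W) = 1 + W
V(N) = 1 + N
m(o, X) = -3*X*o (m(o, X) = (X*o)*(-3) = -3*X*o)
Y(K, z) = K (Y(K, z) = (1 - 1)*z + K = 0*z + K = 0 + K = K)
Y(m(2, -5), 9)*((5 - 3)*(-4)) = (-3*(-5)*2)*((5 - 3)*(-4)) = 30*(2*(-4)) = 30*(-8) = -240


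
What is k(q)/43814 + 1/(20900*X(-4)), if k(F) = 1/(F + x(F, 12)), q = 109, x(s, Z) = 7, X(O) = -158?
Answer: -1464/13801957675 ≈ -1.0607e-7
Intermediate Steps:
k(F) = 1/(7 + F) (k(F) = 1/(F + 7) = 1/(7 + F))
k(q)/43814 + 1/(20900*X(-4)) = 1/((7 + 109)*43814) + 1/(20900*(-158)) = (1/43814)/116 + (1/20900)*(-1/158) = (1/116)*(1/43814) - 1/3302200 = 1/5082424 - 1/3302200 = -1464/13801957675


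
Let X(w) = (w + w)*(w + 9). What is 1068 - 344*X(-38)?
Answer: -757108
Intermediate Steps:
X(w) = 2*w*(9 + w) (X(w) = (2*w)*(9 + w) = 2*w*(9 + w))
1068 - 344*X(-38) = 1068 - 688*(-38)*(9 - 38) = 1068 - 688*(-38)*(-29) = 1068 - 344*2204 = 1068 - 758176 = -757108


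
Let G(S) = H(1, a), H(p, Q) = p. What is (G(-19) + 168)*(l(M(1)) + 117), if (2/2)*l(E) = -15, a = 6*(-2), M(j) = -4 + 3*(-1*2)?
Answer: 17238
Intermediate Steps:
M(j) = -10 (M(j) = -4 + 3*(-2) = -4 - 6 = -10)
a = -12
l(E) = -15
G(S) = 1
(G(-19) + 168)*(l(M(1)) + 117) = (1 + 168)*(-15 + 117) = 169*102 = 17238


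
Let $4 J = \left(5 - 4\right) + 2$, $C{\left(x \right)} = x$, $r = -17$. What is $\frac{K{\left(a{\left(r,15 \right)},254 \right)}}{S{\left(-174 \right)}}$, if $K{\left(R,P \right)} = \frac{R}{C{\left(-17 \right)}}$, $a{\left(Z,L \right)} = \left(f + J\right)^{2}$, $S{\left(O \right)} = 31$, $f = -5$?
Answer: $- \frac{17}{496} \approx -0.034274$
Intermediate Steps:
$J = \frac{3}{4}$ ($J = \frac{\left(5 - 4\right) + 2}{4} = \frac{1 + 2}{4} = \frac{1}{4} \cdot 3 = \frac{3}{4} \approx 0.75$)
$a{\left(Z,L \right)} = \frac{289}{16}$ ($a{\left(Z,L \right)} = \left(-5 + \frac{3}{4}\right)^{2} = \left(- \frac{17}{4}\right)^{2} = \frac{289}{16}$)
$K{\left(R,P \right)} = - \frac{R}{17}$ ($K{\left(R,P \right)} = \frac{R}{-17} = R \left(- \frac{1}{17}\right) = - \frac{R}{17}$)
$\frac{K{\left(a{\left(r,15 \right)},254 \right)}}{S{\left(-174 \right)}} = \frac{\left(- \frac{1}{17}\right) \frac{289}{16}}{31} = \left(- \frac{17}{16}\right) \frac{1}{31} = - \frac{17}{496}$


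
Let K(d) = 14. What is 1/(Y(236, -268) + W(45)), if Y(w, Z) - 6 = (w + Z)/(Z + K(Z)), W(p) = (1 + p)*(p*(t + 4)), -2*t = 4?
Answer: 127/526558 ≈ 0.00024119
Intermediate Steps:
t = -2 (t = -½*4 = -2)
W(p) = 2*p*(1 + p) (W(p) = (1 + p)*(p*(-2 + 4)) = (1 + p)*(p*2) = (1 + p)*(2*p) = 2*p*(1 + p))
Y(w, Z) = 6 + (Z + w)/(14 + Z) (Y(w, Z) = 6 + (w + Z)/(Z + 14) = 6 + (Z + w)/(14 + Z))
1/(Y(236, -268) + W(45)) = 1/((84 + 236 + 7*(-268))/(14 - 268) + 2*45*(1 + 45)) = 1/((84 + 236 - 1876)/(-254) + 2*45*46) = 1/(-1/254*(-1556) + 4140) = 1/(778/127 + 4140) = 1/(526558/127) = 127/526558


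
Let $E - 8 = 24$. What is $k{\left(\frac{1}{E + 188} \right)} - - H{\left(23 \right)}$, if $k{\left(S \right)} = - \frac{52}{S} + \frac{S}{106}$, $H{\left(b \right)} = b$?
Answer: $- \frac{266244439}{23320} \approx -11417.0$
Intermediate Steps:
$E = 32$ ($E = 8 + 24 = 32$)
$k{\left(S \right)} = - \frac{52}{S} + \frac{S}{106}$ ($k{\left(S \right)} = - \frac{52}{S} + S \frac{1}{106} = - \frac{52}{S} + \frac{S}{106}$)
$k{\left(\frac{1}{E + 188} \right)} - - H{\left(23 \right)} = \left(- \frac{52}{\frac{1}{32 + 188}} + \frac{1}{106 \left(32 + 188\right)}\right) - \left(-1\right) 23 = \left(- \frac{52}{\frac{1}{220}} + \frac{1}{106 \cdot 220}\right) - -23 = \left(- 52 \frac{1}{\frac{1}{220}} + \frac{1}{106} \cdot \frac{1}{220}\right) + 23 = \left(\left(-52\right) 220 + \frac{1}{23320}\right) + 23 = \left(-11440 + \frac{1}{23320}\right) + 23 = - \frac{266780799}{23320} + 23 = - \frac{266244439}{23320}$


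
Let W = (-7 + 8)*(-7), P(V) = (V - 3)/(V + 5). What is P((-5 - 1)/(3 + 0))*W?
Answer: 35/3 ≈ 11.667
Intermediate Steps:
P(V) = (-3 + V)/(5 + V)
W = -7 (W = 1*(-7) = -7)
P((-5 - 1)/(3 + 0))*W = ((-3 + (-5 - 1)/(3 + 0))/(5 + (-5 - 1)/(3 + 0)))*(-7) = ((-3 - 6/3)/(5 - 6/3))*(-7) = ((-3 - 6*1/3)/(5 - 6*1/3))*(-7) = ((-3 - 2)/(5 - 2))*(-7) = (-5/3)*(-7) = ((1/3)*(-5))*(-7) = -5/3*(-7) = 35/3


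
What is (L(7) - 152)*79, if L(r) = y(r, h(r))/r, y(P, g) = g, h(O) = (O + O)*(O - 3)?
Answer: -11376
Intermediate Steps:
h(O) = 2*O*(-3 + O) (h(O) = (2*O)*(-3 + O) = 2*O*(-3 + O))
L(r) = -6 + 2*r (L(r) = (2*r*(-3 + r))/r = -6 + 2*r)
(L(7) - 152)*79 = ((-6 + 2*7) - 152)*79 = ((-6 + 14) - 152)*79 = (8 - 152)*79 = -144*79 = -11376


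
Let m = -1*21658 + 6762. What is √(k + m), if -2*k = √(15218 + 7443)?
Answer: √(-59584 - 2*√22661)/2 ≈ 122.36*I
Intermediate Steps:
m = -14896 (m = -21658 + 6762 = -14896)
k = -√22661/2 (k = -√(15218 + 7443)/2 = -√22661/2 ≈ -75.268)
√(k + m) = √(-√22661/2 - 14896) = √(-14896 - √22661/2)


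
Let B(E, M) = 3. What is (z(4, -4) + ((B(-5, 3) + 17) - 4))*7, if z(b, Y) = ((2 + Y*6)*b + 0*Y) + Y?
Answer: -532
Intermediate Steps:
z(b, Y) = Y + b*(2 + 6*Y) (z(b, Y) = ((2 + 6*Y)*b + 0) + Y = (b*(2 + 6*Y) + 0) + Y = b*(2 + 6*Y) + Y = Y + b*(2 + 6*Y))
(z(4, -4) + ((B(-5, 3) + 17) - 4))*7 = ((-4 + 2*4 + 6*(-4)*4) + ((3 + 17) - 4))*7 = ((-4 + 8 - 96) + (20 - 4))*7 = (-92 + 16)*7 = -76*7 = -532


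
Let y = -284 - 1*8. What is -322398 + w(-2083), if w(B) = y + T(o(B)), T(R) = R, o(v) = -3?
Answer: -322693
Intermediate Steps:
y = -292 (y = -284 - 8 = -292)
w(B) = -295 (w(B) = -292 - 3 = -295)
-322398 + w(-2083) = -322398 - 295 = -322693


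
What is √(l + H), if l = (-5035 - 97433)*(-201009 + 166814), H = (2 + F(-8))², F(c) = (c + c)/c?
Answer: 2*√875973319 ≈ 59194.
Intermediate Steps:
F(c) = 2 (F(c) = (2*c)/c = 2)
H = 16 (H = (2 + 2)² = 4² = 16)
l = 3503893260 (l = -102468*(-34195) = 3503893260)
√(l + H) = √(3503893260 + 16) = √3503893276 = 2*√875973319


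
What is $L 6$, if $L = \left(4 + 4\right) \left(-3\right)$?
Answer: $-144$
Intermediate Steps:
$L = -24$ ($L = 8 \left(-3\right) = -24$)
$L 6 = \left(-24\right) 6 = -144$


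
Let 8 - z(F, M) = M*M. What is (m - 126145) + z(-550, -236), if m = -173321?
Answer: -355154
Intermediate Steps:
z(F, M) = 8 - M² (z(F, M) = 8 - M*M = 8 - M²)
(m - 126145) + z(-550, -236) = (-173321 - 126145) + (8 - 1*(-236)²) = -299466 + (8 - 1*55696) = -299466 + (8 - 55696) = -299466 - 55688 = -355154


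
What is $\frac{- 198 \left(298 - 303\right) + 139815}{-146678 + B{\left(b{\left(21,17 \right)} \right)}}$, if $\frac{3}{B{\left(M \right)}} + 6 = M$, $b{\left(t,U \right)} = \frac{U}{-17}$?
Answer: $- \frac{985635}{1026749} \approx -0.95996$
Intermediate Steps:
$b{\left(t,U \right)} = - \frac{U}{17}$ ($b{\left(t,U \right)} = U \left(- \frac{1}{17}\right) = - \frac{U}{17}$)
$B{\left(M \right)} = \frac{3}{-6 + M}$
$\frac{- 198 \left(298 - 303\right) + 139815}{-146678 + B{\left(b{\left(21,17 \right)} \right)}} = \frac{- 198 \left(298 - 303\right) + 139815}{-146678 + \frac{3}{-6 - 1}} = \frac{\left(-198\right) \left(-5\right) + 139815}{-146678 + \frac{3}{-6 - 1}} = \frac{990 + 139815}{-146678 + \frac{3}{-7}} = \frac{140805}{-146678 + 3 \left(- \frac{1}{7}\right)} = \frac{140805}{-146678 - \frac{3}{7}} = \frac{140805}{- \frac{1026749}{7}} = 140805 \left(- \frac{7}{1026749}\right) = - \frac{985635}{1026749}$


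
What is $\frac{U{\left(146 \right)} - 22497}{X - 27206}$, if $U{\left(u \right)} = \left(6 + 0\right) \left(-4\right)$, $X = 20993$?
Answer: $\frac{7507}{2071} \approx 3.6248$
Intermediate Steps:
$U{\left(u \right)} = -24$ ($U{\left(u \right)} = 6 \left(-4\right) = -24$)
$\frac{U{\left(146 \right)} - 22497}{X - 27206} = \frac{-24 - 22497}{20993 - 27206} = - \frac{22521}{-6213} = \left(-22521\right) \left(- \frac{1}{6213}\right) = \frac{7507}{2071}$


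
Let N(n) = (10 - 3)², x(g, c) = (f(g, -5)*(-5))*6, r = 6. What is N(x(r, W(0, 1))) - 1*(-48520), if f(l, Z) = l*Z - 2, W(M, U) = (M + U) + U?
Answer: 48569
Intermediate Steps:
W(M, U) = M + 2*U
f(l, Z) = -2 + Z*l (f(l, Z) = Z*l - 2 = -2 + Z*l)
x(g, c) = 60 + 150*g (x(g, c) = ((-2 - 5*g)*(-5))*6 = (10 + 25*g)*6 = 60 + 150*g)
N(n) = 49 (N(n) = 7² = 49)
N(x(r, W(0, 1))) - 1*(-48520) = 49 - 1*(-48520) = 49 + 48520 = 48569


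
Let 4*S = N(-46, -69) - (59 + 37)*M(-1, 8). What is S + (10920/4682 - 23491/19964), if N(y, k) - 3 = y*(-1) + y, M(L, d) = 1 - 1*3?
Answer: 1166188777/23367862 ≈ 49.906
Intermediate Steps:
M(L, d) = -2 (M(L, d) = 1 - 3 = -2)
N(y, k) = 3 (N(y, k) = 3 + (y*(-1) + y) = 3 + (-y + y) = 3 + 0 = 3)
S = 195/4 (S = (3 - (59 + 37)*(-2))/4 = (3 - 96*(-2))/4 = (3 - 1*(-192))/4 = (3 + 192)/4 = (¼)*195 = 195/4 ≈ 48.750)
S + (10920/4682 - 23491/19964) = 195/4 + (10920/4682 - 23491/19964) = 195/4 + (10920*(1/4682) - 23491*1/19964) = 195/4 + (5460/2341 - 23491/19964) = 195/4 + 54011009/46735724 = 1166188777/23367862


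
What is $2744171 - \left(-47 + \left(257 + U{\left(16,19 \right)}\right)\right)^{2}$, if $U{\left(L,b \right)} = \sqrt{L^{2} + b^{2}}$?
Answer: $2699454 - 420 \sqrt{617} \approx 2.689 \cdot 10^{6}$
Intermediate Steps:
$2744171 - \left(-47 + \left(257 + U{\left(16,19 \right)}\right)\right)^{2} = 2744171 - \left(-47 + \left(257 + \sqrt{16^{2} + 19^{2}}\right)\right)^{2} = 2744171 - \left(-47 + \left(257 + \sqrt{256 + 361}\right)\right)^{2} = 2744171 - \left(-47 + \left(257 + \sqrt{617}\right)\right)^{2} = 2744171 - \left(210 + \sqrt{617}\right)^{2}$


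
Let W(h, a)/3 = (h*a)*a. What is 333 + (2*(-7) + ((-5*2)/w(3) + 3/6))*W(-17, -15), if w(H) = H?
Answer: 386991/2 ≈ 1.9350e+5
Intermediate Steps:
W(h, a) = 3*h*a**2 (W(h, a) = 3*((h*a)*a) = 3*((a*h)*a) = 3*(h*a**2) = 3*h*a**2)
333 + (2*(-7) + ((-5*2)/w(3) + 3/6))*W(-17, -15) = 333 + (2*(-7) + (-5*2/3 + 3/6))*(3*(-17)*(-15)**2) = 333 + (-14 + (-10*1/3 + 3*(1/6)))*(3*(-17)*225) = 333 + (-14 + (-10/3 + 1/2))*(-11475) = 333 + (-14 - 17/6)*(-11475) = 333 - 101/6*(-11475) = 333 + 386325/2 = 386991/2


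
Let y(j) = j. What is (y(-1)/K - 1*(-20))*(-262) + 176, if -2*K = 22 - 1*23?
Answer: -4540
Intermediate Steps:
K = ½ (K = -(22 - 1*23)/2 = -(22 - 23)/2 = -½*(-1) = ½ ≈ 0.50000)
(y(-1)/K - 1*(-20))*(-262) + 176 = (-1/½ - 1*(-20))*(-262) + 176 = (-1*2 + 20)*(-262) + 176 = (-2 + 20)*(-262) + 176 = 18*(-262) + 176 = -4716 + 176 = -4540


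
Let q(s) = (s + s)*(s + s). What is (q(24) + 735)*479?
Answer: 1455681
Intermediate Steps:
q(s) = 4*s² (q(s) = (2*s)*(2*s) = 4*s²)
(q(24) + 735)*479 = (4*24² + 735)*479 = (4*576 + 735)*479 = (2304 + 735)*479 = 3039*479 = 1455681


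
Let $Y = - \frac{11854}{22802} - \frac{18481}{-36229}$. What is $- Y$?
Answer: $\frac{4027402}{413046829} \approx 0.0097505$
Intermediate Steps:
$Y = - \frac{4027402}{413046829}$ ($Y = \left(-11854\right) \frac{1}{22802} - - \frac{18481}{36229} = - \frac{5927}{11401} + \frac{18481}{36229} = - \frac{4027402}{413046829} \approx -0.0097505$)
$- Y = \left(-1\right) \left(- \frac{4027402}{413046829}\right) = \frac{4027402}{413046829}$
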